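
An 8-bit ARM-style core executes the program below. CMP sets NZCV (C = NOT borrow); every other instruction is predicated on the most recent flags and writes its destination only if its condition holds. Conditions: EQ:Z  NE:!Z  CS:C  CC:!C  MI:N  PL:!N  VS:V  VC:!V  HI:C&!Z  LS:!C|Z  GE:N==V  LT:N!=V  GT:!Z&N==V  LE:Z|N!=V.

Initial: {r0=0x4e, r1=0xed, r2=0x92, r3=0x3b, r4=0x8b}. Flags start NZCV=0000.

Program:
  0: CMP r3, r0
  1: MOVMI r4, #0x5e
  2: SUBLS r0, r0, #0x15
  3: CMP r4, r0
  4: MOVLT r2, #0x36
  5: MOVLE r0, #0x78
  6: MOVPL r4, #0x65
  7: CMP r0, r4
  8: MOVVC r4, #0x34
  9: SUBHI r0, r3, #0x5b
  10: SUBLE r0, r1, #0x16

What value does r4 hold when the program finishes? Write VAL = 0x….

0: ✓ CMP  NZCV=1000
1: ✓ MOVMI  r4←0x5e
2: ✓ SUBLS  r0←0x39
3: ✓ CMP  NZCV=0010
4: · MOVLT
5: · MOVLE
6: ✓ MOVPL  r4←0x65
7: ✓ CMP  NZCV=1000
8: ✓ MOVVC  r4←0x34
9: · SUBHI
10: ✓ SUBLE  r0←0xd7

VAL = 0x34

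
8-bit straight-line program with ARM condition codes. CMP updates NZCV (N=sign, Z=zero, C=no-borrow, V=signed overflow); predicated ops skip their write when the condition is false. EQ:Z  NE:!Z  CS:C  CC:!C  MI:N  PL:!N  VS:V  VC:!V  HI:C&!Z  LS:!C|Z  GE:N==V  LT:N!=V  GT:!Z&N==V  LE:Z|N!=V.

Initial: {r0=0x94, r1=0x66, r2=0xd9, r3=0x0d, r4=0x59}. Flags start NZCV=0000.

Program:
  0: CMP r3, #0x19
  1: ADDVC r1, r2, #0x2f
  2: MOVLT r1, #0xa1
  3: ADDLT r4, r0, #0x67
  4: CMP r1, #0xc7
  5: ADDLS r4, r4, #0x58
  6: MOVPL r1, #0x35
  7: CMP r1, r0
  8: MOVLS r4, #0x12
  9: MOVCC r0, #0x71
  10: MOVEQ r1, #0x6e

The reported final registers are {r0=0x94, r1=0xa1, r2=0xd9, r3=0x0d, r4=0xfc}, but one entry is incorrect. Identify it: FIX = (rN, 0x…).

[0] flags=1000 → (cmp)
[1] flags=1000 VC?T → r1=0x08
[2] flags=1000 LT?T → r1=0xa1
[3] flags=1000 LT?T → r4=0xfb
[4] flags=1000 → (cmp)
[5] flags=1000 LS?T → r4=0x53
[6] flags=1000 PL?F → skip
[7] flags=0010 → (cmp)
[8] flags=0010 LS?F → skip
[9] flags=0010 CC?F → skip
[10] flags=0010 EQ?F → skip

FIX = (r4, 0x53)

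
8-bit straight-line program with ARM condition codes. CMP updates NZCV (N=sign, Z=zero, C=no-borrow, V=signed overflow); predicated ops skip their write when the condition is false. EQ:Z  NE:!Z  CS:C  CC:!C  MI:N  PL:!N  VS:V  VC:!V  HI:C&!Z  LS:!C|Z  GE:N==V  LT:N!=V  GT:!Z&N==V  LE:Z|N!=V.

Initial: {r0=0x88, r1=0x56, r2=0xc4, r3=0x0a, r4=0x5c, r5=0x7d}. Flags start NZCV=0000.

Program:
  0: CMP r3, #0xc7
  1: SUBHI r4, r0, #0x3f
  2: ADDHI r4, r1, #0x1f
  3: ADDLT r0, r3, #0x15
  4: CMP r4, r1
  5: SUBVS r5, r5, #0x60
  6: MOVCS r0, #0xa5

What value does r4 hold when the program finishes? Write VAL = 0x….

VAL = 0x5c

[0] flags=0000 → (cmp)
[1] flags=0000 HI?F → skip
[2] flags=0000 HI?F → skip
[3] flags=0000 LT?F → skip
[4] flags=0010 → (cmp)
[5] flags=0010 VS?F → skip
[6] flags=0010 CS?T → r0=0xa5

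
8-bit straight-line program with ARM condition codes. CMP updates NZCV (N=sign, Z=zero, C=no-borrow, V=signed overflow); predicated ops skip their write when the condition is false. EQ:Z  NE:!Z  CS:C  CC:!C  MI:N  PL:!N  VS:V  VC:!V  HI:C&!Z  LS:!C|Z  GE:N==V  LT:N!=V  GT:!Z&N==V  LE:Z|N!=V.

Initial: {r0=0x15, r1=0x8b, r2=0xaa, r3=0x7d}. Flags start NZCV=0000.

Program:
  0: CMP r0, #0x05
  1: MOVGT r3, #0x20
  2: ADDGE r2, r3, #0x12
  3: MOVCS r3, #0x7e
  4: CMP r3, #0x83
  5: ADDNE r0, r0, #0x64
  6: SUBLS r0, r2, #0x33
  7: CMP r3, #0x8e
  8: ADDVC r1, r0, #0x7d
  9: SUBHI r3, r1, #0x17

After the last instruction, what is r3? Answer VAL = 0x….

VAL = 0x7e

[0] flags=0010 → (cmp)
[1] flags=0010 GT?T → r3=0x20
[2] flags=0010 GE?T → r2=0x32
[3] flags=0010 CS?T → r3=0x7e
[4] flags=1001 → (cmp)
[5] flags=1001 NE?T → r0=0x79
[6] flags=1001 LS?T → r0=0xff
[7] flags=1001 → (cmp)
[8] flags=1001 VC?F → skip
[9] flags=1001 HI?F → skip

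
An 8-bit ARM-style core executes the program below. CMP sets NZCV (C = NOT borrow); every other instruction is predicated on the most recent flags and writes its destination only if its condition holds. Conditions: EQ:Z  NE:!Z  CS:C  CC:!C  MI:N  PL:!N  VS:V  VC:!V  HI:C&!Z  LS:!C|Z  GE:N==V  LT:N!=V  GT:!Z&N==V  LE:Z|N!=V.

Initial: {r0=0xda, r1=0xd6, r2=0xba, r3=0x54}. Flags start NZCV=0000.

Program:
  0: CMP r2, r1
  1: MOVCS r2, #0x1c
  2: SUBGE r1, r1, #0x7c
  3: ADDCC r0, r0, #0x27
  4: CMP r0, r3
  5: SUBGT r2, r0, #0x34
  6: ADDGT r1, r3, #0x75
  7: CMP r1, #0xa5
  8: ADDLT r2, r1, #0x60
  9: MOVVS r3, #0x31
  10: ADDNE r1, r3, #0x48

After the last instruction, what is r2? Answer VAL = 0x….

VAL = 0xba

0: ✓ CMP  NZCV=1000
1: · MOVCS
2: · SUBGE
3: ✓ ADDCC  r0←0x01
4: ✓ CMP  NZCV=1000
5: · SUBGT
6: · ADDGT
7: ✓ CMP  NZCV=0010
8: · ADDLT
9: · MOVVS
10: ✓ ADDNE  r1←0x9c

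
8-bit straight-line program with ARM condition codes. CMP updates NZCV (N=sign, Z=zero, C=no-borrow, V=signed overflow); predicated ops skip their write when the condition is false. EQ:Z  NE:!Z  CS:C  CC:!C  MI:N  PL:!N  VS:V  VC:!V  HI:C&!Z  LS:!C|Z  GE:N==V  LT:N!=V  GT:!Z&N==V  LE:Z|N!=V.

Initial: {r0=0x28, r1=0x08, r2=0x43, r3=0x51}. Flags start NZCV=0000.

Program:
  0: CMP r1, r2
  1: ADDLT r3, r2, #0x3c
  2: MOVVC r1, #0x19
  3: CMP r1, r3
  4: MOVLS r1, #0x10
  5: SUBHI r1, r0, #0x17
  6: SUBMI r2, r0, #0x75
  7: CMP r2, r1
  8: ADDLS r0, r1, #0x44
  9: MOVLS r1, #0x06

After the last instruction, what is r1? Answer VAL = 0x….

VAL = 0x10

[0] flags=1000 → (cmp)
[1] flags=1000 LT?T → r3=0x7f
[2] flags=1000 VC?T → r1=0x19
[3] flags=1000 → (cmp)
[4] flags=1000 LS?T → r1=0x10
[5] flags=1000 HI?F → skip
[6] flags=1000 MI?T → r2=0xb3
[7] flags=1010 → (cmp)
[8] flags=1010 LS?F → skip
[9] flags=1010 LS?F → skip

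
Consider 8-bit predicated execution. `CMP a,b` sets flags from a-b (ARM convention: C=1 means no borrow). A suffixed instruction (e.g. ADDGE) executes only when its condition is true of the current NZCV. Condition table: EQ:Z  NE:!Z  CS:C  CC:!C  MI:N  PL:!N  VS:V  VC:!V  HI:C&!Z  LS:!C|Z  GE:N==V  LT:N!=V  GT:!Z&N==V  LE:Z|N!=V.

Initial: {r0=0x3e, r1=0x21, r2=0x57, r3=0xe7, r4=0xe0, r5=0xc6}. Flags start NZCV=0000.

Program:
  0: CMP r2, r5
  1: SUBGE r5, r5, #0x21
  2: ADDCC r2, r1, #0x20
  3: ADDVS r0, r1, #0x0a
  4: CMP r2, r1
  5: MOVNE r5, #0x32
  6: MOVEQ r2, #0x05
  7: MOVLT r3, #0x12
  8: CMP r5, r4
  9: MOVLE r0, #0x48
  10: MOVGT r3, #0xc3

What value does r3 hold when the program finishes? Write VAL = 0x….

VAL = 0xc3

0: ✓ CMP  NZCV=1001
1: ✓ SUBGE  r5←0xa5
2: ✓ ADDCC  r2←0x41
3: ✓ ADDVS  r0←0x2b
4: ✓ CMP  NZCV=0010
5: ✓ MOVNE  r5←0x32
6: · MOVEQ
7: · MOVLT
8: ✓ CMP  NZCV=0000
9: · MOVLE
10: ✓ MOVGT  r3←0xc3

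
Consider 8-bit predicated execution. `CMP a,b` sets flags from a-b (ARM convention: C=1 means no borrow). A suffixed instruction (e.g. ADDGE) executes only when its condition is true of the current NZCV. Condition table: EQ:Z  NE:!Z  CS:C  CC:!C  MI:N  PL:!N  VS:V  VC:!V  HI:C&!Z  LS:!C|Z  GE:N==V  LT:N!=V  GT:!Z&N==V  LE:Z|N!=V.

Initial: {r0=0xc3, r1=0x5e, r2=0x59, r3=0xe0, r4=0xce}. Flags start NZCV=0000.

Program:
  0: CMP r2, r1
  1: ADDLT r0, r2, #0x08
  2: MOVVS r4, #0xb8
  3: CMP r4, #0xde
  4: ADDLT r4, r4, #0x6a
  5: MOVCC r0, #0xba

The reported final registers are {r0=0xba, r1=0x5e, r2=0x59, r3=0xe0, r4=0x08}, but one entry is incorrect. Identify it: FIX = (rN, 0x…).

0: ✓ CMP  NZCV=1000
1: ✓ ADDLT  r0←0x61
2: · MOVVS
3: ✓ CMP  NZCV=1000
4: ✓ ADDLT  r4←0x38
5: ✓ MOVCC  r0←0xba

FIX = (r4, 0x38)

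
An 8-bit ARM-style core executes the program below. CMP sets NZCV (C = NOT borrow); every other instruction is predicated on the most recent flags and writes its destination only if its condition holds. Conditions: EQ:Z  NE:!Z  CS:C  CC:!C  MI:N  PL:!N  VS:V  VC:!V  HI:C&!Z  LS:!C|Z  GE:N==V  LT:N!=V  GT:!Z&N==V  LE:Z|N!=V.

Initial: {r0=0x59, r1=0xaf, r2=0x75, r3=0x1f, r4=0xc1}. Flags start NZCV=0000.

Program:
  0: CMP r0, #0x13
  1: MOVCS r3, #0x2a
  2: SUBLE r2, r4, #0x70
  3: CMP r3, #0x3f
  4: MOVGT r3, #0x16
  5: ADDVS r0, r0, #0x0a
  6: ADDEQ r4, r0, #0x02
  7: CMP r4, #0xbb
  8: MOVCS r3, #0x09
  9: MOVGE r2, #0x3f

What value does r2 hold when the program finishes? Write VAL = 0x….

VAL = 0x3f

[0] flags=0010 → (cmp)
[1] flags=0010 CS?T → r3=0x2a
[2] flags=0010 LE?F → skip
[3] flags=1000 → (cmp)
[4] flags=1000 GT?F → skip
[5] flags=1000 VS?F → skip
[6] flags=1000 EQ?F → skip
[7] flags=0010 → (cmp)
[8] flags=0010 CS?T → r3=0x09
[9] flags=0010 GE?T → r2=0x3f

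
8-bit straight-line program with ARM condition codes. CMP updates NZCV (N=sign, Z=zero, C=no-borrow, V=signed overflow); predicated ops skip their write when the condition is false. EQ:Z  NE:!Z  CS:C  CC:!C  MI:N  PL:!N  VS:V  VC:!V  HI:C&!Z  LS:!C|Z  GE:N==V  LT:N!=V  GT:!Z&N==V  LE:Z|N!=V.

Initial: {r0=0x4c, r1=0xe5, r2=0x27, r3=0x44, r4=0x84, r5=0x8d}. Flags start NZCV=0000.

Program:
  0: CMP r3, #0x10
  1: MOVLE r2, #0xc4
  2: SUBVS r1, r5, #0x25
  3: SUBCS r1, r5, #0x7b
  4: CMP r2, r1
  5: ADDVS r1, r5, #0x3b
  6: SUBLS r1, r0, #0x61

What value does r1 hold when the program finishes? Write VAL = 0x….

0: ✓ CMP  NZCV=0010
1: · MOVLE
2: · SUBVS
3: ✓ SUBCS  r1←0x12
4: ✓ CMP  NZCV=0010
5: · ADDVS
6: · SUBLS

VAL = 0x12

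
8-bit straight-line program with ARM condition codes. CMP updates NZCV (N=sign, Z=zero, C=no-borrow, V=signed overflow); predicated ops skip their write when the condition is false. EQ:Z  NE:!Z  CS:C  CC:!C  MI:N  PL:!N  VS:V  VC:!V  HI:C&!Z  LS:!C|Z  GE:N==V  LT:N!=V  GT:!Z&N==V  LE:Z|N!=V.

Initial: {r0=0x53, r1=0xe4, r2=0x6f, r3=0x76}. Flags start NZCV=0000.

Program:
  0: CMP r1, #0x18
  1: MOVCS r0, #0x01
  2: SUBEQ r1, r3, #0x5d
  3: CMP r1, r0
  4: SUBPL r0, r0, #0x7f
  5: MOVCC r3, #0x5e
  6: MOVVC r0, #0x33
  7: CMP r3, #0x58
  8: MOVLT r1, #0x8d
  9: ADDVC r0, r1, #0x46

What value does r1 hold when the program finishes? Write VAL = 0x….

0: ✓ CMP  NZCV=1010
1: ✓ MOVCS  r0←0x01
2: · SUBEQ
3: ✓ CMP  NZCV=1010
4: · SUBPL
5: · MOVCC
6: ✓ MOVVC  r0←0x33
7: ✓ CMP  NZCV=0010
8: · MOVLT
9: ✓ ADDVC  r0←0x2a

VAL = 0xe4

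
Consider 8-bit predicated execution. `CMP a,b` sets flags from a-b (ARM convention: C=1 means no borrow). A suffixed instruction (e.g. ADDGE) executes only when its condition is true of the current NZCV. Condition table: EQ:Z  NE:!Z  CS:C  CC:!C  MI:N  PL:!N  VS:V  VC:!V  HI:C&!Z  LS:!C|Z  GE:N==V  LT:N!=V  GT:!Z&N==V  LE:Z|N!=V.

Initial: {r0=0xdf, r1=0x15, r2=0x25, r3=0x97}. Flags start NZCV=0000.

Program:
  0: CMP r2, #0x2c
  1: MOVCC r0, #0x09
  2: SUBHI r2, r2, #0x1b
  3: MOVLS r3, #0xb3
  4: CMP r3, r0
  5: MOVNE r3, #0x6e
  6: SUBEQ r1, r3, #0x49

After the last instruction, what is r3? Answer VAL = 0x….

[0] flags=1000 → (cmp)
[1] flags=1000 CC?T → r0=0x09
[2] flags=1000 HI?F → skip
[3] flags=1000 LS?T → r3=0xb3
[4] flags=1010 → (cmp)
[5] flags=1010 NE?T → r3=0x6e
[6] flags=1010 EQ?F → skip

VAL = 0x6e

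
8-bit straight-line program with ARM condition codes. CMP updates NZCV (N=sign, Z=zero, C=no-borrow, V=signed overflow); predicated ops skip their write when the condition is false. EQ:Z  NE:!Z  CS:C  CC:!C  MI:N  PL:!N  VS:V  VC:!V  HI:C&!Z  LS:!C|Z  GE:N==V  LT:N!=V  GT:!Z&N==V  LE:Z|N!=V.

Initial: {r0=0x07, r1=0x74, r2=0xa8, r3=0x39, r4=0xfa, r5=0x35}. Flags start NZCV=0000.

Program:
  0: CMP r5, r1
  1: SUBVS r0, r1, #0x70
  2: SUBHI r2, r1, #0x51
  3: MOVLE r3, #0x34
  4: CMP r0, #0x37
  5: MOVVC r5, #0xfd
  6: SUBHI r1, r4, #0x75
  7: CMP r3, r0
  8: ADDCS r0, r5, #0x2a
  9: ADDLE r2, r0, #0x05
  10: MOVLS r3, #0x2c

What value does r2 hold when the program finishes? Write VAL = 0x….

[0] flags=1000 → (cmp)
[1] flags=1000 VS?F → skip
[2] flags=1000 HI?F → skip
[3] flags=1000 LE?T → r3=0x34
[4] flags=1000 → (cmp)
[5] flags=1000 VC?T → r5=0xfd
[6] flags=1000 HI?F → skip
[7] flags=0010 → (cmp)
[8] flags=0010 CS?T → r0=0x27
[9] flags=0010 LE?F → skip
[10] flags=0010 LS?F → skip

VAL = 0xa8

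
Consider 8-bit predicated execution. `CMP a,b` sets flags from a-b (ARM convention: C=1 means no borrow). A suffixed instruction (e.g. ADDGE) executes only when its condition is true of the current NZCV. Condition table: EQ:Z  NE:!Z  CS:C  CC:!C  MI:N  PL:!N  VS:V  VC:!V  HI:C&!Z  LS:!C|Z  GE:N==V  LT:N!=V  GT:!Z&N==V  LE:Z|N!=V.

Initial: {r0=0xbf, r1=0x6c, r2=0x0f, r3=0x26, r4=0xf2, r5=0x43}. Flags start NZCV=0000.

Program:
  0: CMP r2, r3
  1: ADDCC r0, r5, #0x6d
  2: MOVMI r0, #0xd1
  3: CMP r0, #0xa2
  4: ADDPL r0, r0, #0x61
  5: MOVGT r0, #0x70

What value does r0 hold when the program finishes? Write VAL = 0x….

VAL = 0x70

0: ✓ CMP  NZCV=1000
1: ✓ ADDCC  r0←0xb0
2: ✓ MOVMI  r0←0xd1
3: ✓ CMP  NZCV=0010
4: ✓ ADDPL  r0←0x32
5: ✓ MOVGT  r0←0x70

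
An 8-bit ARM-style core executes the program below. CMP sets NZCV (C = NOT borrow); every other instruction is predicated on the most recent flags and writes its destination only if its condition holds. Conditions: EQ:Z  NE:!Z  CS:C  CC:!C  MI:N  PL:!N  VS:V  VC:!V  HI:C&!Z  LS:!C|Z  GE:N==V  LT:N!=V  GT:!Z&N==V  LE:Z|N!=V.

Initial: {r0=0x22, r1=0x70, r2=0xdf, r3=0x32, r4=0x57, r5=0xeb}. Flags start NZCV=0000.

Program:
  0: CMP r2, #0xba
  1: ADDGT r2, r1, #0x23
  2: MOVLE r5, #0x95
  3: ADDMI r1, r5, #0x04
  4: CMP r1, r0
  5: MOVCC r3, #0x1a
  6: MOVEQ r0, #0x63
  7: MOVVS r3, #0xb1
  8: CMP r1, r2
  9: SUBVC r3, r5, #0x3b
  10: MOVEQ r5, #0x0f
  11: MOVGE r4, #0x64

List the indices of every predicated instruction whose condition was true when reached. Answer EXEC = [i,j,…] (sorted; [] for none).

EXEC = [1,11]

[0] flags=0010 → (cmp)
[1] flags=0010 GT?T → r2=0x93
[2] flags=0010 LE?F → skip
[3] flags=0010 MI?F → skip
[4] flags=0010 → (cmp)
[5] flags=0010 CC?F → skip
[6] flags=0010 EQ?F → skip
[7] flags=0010 VS?F → skip
[8] flags=1001 → (cmp)
[9] flags=1001 VC?F → skip
[10] flags=1001 EQ?F → skip
[11] flags=1001 GE?T → r4=0x64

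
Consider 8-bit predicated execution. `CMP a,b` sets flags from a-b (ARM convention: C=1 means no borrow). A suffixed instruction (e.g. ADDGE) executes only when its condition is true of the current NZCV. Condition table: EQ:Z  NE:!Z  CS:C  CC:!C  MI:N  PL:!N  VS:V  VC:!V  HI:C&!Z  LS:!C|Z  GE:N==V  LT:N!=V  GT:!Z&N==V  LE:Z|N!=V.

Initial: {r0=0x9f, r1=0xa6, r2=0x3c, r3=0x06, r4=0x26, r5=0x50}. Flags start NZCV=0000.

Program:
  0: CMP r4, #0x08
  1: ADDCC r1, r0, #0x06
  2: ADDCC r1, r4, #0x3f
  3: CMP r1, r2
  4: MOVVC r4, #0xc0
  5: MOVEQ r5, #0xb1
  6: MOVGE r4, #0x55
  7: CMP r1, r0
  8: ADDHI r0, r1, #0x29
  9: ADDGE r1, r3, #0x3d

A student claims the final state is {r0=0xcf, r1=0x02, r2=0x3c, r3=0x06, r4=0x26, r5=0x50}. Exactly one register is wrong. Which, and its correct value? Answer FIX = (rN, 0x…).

FIX = (r1, 0x43)

[0] flags=0010 → (cmp)
[1] flags=0010 CC?F → skip
[2] flags=0010 CC?F → skip
[3] flags=0011 → (cmp)
[4] flags=0011 VC?F → skip
[5] flags=0011 EQ?F → skip
[6] flags=0011 GE?F → skip
[7] flags=0010 → (cmp)
[8] flags=0010 HI?T → r0=0xcf
[9] flags=0010 GE?T → r1=0x43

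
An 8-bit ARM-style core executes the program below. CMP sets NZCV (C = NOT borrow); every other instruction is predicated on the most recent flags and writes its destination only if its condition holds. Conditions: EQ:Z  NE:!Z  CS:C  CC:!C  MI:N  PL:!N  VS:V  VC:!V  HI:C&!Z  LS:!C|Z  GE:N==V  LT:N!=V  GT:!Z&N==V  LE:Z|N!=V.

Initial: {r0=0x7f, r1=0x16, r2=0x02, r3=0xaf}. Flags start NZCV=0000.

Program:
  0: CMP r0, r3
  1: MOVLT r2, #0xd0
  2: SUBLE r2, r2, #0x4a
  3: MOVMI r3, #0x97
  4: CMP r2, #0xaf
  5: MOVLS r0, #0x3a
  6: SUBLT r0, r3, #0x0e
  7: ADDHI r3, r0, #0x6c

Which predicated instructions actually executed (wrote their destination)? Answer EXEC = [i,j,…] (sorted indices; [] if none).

0: ✓ CMP  NZCV=1001
1: · MOVLT
2: · SUBLE
3: ✓ MOVMI  r3←0x97
4: ✓ CMP  NZCV=0000
5: ✓ MOVLS  r0←0x3a
6: · SUBLT
7: · ADDHI

EXEC = [3,5]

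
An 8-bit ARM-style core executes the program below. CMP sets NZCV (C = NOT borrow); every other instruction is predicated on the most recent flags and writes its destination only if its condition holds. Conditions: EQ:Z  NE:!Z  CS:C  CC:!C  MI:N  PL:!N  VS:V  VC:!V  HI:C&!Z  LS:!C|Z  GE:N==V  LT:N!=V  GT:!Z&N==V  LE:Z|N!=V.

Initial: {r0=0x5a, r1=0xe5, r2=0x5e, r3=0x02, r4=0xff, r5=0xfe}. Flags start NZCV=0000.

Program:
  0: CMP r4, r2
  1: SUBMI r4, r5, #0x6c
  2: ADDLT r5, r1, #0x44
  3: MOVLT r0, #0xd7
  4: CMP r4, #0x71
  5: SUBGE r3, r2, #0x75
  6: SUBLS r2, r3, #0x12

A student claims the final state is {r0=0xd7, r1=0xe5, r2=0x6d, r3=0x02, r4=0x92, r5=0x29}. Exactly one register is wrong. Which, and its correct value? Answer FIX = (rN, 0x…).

FIX = (r2, 0x5e)

0: ✓ CMP  NZCV=1010
1: ✓ SUBMI  r4←0x92
2: ✓ ADDLT  r5←0x29
3: ✓ MOVLT  r0←0xd7
4: ✓ CMP  NZCV=0011
5: · SUBGE
6: · SUBLS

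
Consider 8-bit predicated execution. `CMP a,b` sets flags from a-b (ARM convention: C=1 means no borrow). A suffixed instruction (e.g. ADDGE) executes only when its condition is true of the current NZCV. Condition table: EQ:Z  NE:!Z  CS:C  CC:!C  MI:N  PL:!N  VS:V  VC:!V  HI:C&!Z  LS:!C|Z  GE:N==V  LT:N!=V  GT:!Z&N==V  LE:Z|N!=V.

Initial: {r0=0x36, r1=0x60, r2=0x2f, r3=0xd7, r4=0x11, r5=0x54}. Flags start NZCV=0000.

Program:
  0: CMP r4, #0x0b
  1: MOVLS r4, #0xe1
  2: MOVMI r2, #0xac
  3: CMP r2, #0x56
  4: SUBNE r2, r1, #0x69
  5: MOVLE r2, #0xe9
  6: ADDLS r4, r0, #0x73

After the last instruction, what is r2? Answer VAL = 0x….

VAL = 0xe9

[0] flags=0010 → (cmp)
[1] flags=0010 LS?F → skip
[2] flags=0010 MI?F → skip
[3] flags=1000 → (cmp)
[4] flags=1000 NE?T → r2=0xf7
[5] flags=1000 LE?T → r2=0xe9
[6] flags=1000 LS?T → r4=0xa9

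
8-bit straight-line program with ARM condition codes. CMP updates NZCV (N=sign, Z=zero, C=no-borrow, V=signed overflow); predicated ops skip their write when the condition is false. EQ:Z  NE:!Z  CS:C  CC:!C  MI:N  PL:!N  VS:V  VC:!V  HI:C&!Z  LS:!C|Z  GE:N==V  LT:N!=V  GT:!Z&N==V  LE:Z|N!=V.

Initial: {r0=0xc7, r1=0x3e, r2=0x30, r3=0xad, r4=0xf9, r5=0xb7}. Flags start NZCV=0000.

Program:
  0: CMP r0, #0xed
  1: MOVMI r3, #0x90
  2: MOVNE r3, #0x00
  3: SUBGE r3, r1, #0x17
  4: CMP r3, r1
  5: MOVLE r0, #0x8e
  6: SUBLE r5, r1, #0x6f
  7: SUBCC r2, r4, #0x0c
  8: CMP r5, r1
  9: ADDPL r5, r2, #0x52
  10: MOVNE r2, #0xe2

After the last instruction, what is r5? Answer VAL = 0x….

0: ✓ CMP  NZCV=1000
1: ✓ MOVMI  r3←0x90
2: ✓ MOVNE  r3←0x00
3: · SUBGE
4: ✓ CMP  NZCV=1000
5: ✓ MOVLE  r0←0x8e
6: ✓ SUBLE  r5←0xcf
7: ✓ SUBCC  r2←0xed
8: ✓ CMP  NZCV=1010
9: · ADDPL
10: ✓ MOVNE  r2←0xe2

VAL = 0xcf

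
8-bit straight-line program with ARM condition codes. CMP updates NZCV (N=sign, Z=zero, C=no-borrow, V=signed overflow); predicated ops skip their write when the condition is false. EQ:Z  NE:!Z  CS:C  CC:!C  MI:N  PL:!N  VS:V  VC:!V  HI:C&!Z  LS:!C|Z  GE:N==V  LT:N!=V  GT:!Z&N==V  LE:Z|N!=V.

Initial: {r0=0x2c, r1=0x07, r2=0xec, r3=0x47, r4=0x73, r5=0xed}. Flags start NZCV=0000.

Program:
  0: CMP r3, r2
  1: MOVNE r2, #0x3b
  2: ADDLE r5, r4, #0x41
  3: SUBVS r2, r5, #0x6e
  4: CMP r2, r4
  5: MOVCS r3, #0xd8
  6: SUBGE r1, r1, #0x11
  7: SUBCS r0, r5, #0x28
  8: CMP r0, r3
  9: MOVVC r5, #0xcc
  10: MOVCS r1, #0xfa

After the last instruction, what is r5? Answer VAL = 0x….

VAL = 0xcc

[0] flags=0000 → (cmp)
[1] flags=0000 NE?T → r2=0x3b
[2] flags=0000 LE?F → skip
[3] flags=0000 VS?F → skip
[4] flags=1000 → (cmp)
[5] flags=1000 CS?F → skip
[6] flags=1000 GE?F → skip
[7] flags=1000 CS?F → skip
[8] flags=1000 → (cmp)
[9] flags=1000 VC?T → r5=0xcc
[10] flags=1000 CS?F → skip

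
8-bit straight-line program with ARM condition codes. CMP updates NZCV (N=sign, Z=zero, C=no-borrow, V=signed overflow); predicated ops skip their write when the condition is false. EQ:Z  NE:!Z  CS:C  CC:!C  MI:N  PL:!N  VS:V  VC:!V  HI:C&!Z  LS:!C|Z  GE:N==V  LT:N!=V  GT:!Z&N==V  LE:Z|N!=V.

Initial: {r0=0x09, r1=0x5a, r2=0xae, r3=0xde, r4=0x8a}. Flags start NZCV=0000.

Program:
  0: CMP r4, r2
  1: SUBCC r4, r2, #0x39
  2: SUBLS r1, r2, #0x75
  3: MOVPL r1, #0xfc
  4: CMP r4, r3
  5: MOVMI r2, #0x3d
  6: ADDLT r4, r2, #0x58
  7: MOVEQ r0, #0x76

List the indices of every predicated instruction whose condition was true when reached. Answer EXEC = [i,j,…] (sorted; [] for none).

[0] flags=1000 → (cmp)
[1] flags=1000 CC?T → r4=0x75
[2] flags=1000 LS?T → r1=0x39
[3] flags=1000 PL?F → skip
[4] flags=1001 → (cmp)
[5] flags=1001 MI?T → r2=0x3d
[6] flags=1001 LT?F → skip
[7] flags=1001 EQ?F → skip

EXEC = [1,2,5]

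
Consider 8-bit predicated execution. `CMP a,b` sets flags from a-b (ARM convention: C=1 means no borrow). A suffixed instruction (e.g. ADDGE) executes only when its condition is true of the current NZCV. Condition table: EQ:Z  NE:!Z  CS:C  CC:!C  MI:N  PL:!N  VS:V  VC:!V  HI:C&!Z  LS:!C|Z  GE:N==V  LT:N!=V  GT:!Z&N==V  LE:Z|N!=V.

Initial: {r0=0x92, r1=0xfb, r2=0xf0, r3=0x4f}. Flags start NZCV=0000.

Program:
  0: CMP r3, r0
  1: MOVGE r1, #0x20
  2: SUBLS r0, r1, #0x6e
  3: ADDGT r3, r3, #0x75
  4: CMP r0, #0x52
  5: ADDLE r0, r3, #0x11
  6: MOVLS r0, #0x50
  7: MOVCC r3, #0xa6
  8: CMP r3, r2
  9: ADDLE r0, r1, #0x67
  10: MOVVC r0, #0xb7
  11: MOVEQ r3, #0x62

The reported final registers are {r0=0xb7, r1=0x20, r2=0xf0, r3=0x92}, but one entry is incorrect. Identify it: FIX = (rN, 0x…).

FIX = (r3, 0xc4)

[0] flags=1001 → (cmp)
[1] flags=1001 GE?T → r1=0x20
[2] flags=1001 LS?T → r0=0xb2
[3] flags=1001 GT?T → r3=0xc4
[4] flags=0011 → (cmp)
[5] flags=0011 LE?T → r0=0xd5
[6] flags=0011 LS?F → skip
[7] flags=0011 CC?F → skip
[8] flags=1000 → (cmp)
[9] flags=1000 LE?T → r0=0x87
[10] flags=1000 VC?T → r0=0xb7
[11] flags=1000 EQ?F → skip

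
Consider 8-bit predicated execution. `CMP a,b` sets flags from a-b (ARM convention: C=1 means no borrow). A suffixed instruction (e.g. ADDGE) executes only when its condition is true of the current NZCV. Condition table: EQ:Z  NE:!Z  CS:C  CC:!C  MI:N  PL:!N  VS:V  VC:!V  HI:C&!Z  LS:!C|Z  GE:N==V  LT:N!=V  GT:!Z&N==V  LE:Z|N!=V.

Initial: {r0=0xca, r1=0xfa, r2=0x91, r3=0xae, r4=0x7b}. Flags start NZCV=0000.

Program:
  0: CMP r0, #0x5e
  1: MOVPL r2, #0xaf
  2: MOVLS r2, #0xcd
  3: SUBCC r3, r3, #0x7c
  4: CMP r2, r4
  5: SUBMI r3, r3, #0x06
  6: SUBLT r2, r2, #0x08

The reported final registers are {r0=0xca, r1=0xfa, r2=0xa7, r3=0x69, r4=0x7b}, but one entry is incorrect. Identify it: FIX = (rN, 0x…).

FIX = (r3, 0xae)

[0] flags=0011 → (cmp)
[1] flags=0011 PL?T → r2=0xaf
[2] flags=0011 LS?F → skip
[3] flags=0011 CC?F → skip
[4] flags=0011 → (cmp)
[5] flags=0011 MI?F → skip
[6] flags=0011 LT?T → r2=0xa7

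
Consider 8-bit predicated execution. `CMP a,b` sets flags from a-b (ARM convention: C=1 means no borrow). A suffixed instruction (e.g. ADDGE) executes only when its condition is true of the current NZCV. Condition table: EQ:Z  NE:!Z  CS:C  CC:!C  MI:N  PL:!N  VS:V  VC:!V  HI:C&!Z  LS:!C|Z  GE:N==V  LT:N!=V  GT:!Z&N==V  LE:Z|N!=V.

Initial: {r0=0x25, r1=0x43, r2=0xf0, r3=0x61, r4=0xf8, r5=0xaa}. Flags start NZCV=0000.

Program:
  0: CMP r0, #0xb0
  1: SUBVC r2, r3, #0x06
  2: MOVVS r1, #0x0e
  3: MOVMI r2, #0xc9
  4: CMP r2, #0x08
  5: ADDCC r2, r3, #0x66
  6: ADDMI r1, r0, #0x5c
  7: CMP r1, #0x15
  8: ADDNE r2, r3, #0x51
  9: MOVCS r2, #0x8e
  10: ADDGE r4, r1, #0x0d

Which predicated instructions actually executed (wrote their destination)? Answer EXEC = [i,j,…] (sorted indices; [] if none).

[0] flags=0000 → (cmp)
[1] flags=0000 VC?T → r2=0x5b
[2] flags=0000 VS?F → skip
[3] flags=0000 MI?F → skip
[4] flags=0010 → (cmp)
[5] flags=0010 CC?F → skip
[6] flags=0010 MI?F → skip
[7] flags=0010 → (cmp)
[8] flags=0010 NE?T → r2=0xb2
[9] flags=0010 CS?T → r2=0x8e
[10] flags=0010 GE?T → r4=0x50

EXEC = [1,8,9,10]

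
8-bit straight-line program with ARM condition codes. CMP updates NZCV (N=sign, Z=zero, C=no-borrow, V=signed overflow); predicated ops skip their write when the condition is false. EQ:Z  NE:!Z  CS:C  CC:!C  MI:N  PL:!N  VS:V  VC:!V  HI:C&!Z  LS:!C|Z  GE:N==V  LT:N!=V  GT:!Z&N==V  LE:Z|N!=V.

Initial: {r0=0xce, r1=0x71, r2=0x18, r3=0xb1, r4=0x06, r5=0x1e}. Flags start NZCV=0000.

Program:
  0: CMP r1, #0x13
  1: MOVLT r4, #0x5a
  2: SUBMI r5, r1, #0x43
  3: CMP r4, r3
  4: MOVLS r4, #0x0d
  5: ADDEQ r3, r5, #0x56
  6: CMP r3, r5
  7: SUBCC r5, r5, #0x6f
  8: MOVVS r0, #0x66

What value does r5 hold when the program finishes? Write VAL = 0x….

0: ✓ CMP  NZCV=0010
1: · MOVLT
2: · SUBMI
3: ✓ CMP  NZCV=0000
4: ✓ MOVLS  r4←0x0d
5: · ADDEQ
6: ✓ CMP  NZCV=1010
7: · SUBCC
8: · MOVVS

VAL = 0x1e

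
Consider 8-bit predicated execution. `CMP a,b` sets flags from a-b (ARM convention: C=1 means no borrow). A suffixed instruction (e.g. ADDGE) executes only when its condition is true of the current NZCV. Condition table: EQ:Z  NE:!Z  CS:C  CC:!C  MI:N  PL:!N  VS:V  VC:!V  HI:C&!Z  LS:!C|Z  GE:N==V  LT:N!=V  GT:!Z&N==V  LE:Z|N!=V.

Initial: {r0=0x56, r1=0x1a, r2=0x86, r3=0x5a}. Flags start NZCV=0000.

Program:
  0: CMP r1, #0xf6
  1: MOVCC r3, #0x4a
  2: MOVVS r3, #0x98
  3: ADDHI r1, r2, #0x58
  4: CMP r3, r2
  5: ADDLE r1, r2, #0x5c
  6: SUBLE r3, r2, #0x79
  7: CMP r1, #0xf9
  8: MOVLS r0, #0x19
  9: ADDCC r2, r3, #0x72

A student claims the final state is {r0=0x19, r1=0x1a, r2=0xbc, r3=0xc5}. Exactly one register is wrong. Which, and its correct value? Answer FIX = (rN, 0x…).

0: ✓ CMP  NZCV=0000
1: ✓ MOVCC  r3←0x4a
2: · MOVVS
3: · ADDHI
4: ✓ CMP  NZCV=1001
5: · ADDLE
6: · SUBLE
7: ✓ CMP  NZCV=0000
8: ✓ MOVLS  r0←0x19
9: ✓ ADDCC  r2←0xbc

FIX = (r3, 0x4a)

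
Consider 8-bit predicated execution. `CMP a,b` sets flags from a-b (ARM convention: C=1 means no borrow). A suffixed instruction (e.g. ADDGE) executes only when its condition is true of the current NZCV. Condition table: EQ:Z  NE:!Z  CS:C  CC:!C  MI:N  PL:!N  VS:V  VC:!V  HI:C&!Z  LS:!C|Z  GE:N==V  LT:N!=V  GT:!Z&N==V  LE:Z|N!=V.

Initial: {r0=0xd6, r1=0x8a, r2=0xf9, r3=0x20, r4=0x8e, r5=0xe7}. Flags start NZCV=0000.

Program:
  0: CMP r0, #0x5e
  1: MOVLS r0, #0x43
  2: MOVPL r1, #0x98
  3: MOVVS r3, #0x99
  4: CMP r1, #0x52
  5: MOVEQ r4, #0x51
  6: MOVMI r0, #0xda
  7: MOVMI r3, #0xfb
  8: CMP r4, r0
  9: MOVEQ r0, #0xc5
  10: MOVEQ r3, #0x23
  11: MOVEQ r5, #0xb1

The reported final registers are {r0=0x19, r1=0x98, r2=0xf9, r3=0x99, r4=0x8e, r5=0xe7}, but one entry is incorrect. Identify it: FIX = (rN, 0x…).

0: ✓ CMP  NZCV=0011
1: · MOVLS
2: ✓ MOVPL  r1←0x98
3: ✓ MOVVS  r3←0x99
4: ✓ CMP  NZCV=0011
5: · MOVEQ
6: · MOVMI
7: · MOVMI
8: ✓ CMP  NZCV=1000
9: · MOVEQ
10: · MOVEQ
11: · MOVEQ

FIX = (r0, 0xd6)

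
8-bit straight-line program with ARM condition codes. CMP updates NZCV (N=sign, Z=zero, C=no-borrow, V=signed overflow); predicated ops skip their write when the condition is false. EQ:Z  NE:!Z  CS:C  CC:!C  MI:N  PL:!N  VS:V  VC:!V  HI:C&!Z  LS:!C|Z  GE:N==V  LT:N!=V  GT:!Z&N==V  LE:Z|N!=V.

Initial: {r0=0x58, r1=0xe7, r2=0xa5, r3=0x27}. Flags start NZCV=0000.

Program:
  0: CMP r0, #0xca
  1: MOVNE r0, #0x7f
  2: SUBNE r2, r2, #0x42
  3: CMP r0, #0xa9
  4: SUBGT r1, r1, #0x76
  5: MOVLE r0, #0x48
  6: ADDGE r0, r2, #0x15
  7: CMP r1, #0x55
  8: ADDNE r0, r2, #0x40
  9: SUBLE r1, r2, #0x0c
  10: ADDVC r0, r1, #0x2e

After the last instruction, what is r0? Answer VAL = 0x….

0: ✓ CMP  NZCV=1001
1: ✓ MOVNE  r0←0x7f
2: ✓ SUBNE  r2←0x63
3: ✓ CMP  NZCV=1001
4: ✓ SUBGT  r1←0x71
5: · MOVLE
6: ✓ ADDGE  r0←0x78
7: ✓ CMP  NZCV=0010
8: ✓ ADDNE  r0←0xa3
9: · SUBLE
10: ✓ ADDVC  r0←0x9f

VAL = 0x9f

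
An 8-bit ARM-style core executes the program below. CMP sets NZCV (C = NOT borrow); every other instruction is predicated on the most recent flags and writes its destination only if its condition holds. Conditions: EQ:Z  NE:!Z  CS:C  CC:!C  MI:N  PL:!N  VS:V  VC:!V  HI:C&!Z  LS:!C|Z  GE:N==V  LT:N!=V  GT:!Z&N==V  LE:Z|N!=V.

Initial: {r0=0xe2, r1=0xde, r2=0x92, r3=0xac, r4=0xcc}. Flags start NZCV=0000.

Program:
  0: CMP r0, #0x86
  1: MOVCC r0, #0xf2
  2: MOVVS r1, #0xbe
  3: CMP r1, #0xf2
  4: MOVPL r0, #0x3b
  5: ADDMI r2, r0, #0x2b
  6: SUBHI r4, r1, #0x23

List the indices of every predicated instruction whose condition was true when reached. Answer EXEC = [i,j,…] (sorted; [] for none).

0: ✓ CMP  NZCV=0010
1: · MOVCC
2: · MOVVS
3: ✓ CMP  NZCV=1000
4: · MOVPL
5: ✓ ADDMI  r2←0x0d
6: · SUBHI

EXEC = [5]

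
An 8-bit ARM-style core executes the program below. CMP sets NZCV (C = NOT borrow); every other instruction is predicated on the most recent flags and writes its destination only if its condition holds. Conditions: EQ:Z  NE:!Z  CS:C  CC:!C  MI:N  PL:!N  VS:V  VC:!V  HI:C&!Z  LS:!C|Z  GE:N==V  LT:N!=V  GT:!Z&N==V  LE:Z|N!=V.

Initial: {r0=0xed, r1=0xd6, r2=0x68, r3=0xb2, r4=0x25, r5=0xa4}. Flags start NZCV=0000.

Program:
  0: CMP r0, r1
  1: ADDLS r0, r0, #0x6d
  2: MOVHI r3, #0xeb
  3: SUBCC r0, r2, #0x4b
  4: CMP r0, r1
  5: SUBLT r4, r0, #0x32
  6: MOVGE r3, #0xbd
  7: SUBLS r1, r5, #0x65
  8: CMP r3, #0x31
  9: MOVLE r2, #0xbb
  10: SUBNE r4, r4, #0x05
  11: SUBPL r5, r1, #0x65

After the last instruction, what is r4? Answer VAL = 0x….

VAL = 0x20

[0] flags=0010 → (cmp)
[1] flags=0010 LS?F → skip
[2] flags=0010 HI?T → r3=0xeb
[3] flags=0010 CC?F → skip
[4] flags=0010 → (cmp)
[5] flags=0010 LT?F → skip
[6] flags=0010 GE?T → r3=0xbd
[7] flags=0010 LS?F → skip
[8] flags=1010 → (cmp)
[9] flags=1010 LE?T → r2=0xbb
[10] flags=1010 NE?T → r4=0x20
[11] flags=1010 PL?F → skip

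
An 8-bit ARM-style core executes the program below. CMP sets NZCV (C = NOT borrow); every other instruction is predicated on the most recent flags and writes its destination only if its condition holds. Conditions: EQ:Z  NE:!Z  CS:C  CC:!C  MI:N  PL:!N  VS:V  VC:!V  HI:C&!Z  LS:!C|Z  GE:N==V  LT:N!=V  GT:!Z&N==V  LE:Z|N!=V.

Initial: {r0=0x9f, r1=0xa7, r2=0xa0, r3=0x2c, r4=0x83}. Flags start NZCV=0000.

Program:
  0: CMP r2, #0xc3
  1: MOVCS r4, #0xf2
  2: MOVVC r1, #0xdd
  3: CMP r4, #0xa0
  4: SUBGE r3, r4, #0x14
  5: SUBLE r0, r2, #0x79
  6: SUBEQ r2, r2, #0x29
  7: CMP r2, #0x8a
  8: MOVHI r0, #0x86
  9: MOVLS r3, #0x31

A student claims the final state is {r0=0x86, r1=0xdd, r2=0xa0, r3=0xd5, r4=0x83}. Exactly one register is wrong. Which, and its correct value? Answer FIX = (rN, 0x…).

FIX = (r3, 0x2c)

[0] flags=1000 → (cmp)
[1] flags=1000 CS?F → skip
[2] flags=1000 VC?T → r1=0xdd
[3] flags=1000 → (cmp)
[4] flags=1000 GE?F → skip
[5] flags=1000 LE?T → r0=0x27
[6] flags=1000 EQ?F → skip
[7] flags=0010 → (cmp)
[8] flags=0010 HI?T → r0=0x86
[9] flags=0010 LS?F → skip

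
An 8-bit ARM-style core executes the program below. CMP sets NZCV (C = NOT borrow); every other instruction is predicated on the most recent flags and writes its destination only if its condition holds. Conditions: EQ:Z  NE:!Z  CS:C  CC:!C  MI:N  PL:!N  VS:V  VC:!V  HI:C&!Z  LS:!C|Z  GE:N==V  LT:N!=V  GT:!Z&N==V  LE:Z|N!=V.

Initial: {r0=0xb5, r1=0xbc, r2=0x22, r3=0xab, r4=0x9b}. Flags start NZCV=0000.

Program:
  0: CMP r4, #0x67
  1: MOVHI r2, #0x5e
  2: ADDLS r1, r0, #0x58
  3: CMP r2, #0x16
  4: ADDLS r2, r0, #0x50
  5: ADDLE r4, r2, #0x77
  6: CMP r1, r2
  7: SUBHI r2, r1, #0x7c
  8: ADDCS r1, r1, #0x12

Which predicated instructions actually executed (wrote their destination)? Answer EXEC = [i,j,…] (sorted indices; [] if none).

EXEC = [1,7,8]

[0] flags=0011 → (cmp)
[1] flags=0011 HI?T → r2=0x5e
[2] flags=0011 LS?F → skip
[3] flags=0010 → (cmp)
[4] flags=0010 LS?F → skip
[5] flags=0010 LE?F → skip
[6] flags=0011 → (cmp)
[7] flags=0011 HI?T → r2=0x40
[8] flags=0011 CS?T → r1=0xce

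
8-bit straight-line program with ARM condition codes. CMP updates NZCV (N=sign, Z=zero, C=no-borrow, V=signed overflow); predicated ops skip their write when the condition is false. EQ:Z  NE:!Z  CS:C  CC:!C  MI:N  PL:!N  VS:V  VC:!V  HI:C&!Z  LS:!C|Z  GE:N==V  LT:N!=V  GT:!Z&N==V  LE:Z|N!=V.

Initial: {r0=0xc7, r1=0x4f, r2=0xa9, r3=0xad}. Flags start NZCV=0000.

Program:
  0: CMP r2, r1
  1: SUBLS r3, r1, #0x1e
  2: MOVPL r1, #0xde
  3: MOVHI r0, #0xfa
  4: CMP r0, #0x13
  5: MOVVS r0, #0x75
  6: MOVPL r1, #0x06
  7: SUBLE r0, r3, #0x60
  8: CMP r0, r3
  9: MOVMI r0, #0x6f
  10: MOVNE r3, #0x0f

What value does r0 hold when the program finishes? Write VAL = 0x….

[0] flags=0011 → (cmp)
[1] flags=0011 LS?F → skip
[2] flags=0011 PL?T → r1=0xde
[3] flags=0011 HI?T → r0=0xfa
[4] flags=1010 → (cmp)
[5] flags=1010 VS?F → skip
[6] flags=1010 PL?F → skip
[7] flags=1010 LE?T → r0=0x4d
[8] flags=1001 → (cmp)
[9] flags=1001 MI?T → r0=0x6f
[10] flags=1001 NE?T → r3=0x0f

VAL = 0x6f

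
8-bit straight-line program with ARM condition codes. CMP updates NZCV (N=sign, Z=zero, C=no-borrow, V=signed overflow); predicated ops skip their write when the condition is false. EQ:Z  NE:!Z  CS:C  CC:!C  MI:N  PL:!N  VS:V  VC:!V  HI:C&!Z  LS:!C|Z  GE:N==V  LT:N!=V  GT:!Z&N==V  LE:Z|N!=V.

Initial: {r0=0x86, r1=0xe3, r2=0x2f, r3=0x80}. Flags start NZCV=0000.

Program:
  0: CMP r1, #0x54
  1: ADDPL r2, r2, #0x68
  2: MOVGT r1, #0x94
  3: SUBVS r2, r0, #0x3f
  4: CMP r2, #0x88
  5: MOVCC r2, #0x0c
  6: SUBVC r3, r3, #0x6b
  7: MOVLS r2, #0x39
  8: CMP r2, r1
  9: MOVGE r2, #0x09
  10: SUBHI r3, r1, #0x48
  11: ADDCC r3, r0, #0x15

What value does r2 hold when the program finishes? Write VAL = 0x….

[0] flags=1010 → (cmp)
[1] flags=1010 PL?F → skip
[2] flags=1010 GT?F → skip
[3] flags=1010 VS?F → skip
[4] flags=1001 → (cmp)
[5] flags=1001 CC?T → r2=0x0c
[6] flags=1001 VC?F → skip
[7] flags=1001 LS?T → r2=0x39
[8] flags=0000 → (cmp)
[9] flags=0000 GE?T → r2=0x09
[10] flags=0000 HI?F → skip
[11] flags=0000 CC?T → r3=0x9b

VAL = 0x09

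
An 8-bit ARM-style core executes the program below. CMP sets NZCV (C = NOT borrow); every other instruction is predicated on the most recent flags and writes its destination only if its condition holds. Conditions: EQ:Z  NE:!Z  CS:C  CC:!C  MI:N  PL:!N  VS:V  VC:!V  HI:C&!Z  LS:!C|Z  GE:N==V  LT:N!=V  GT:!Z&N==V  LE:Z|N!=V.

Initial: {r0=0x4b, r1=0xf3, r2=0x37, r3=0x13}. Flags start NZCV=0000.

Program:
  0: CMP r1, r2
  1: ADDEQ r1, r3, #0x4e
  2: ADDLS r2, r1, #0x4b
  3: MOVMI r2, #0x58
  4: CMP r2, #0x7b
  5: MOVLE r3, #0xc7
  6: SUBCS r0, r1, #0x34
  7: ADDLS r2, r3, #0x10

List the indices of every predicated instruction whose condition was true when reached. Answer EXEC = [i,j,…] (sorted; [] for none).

EXEC = [3,5,7]

0: ✓ CMP  NZCV=1010
1: · ADDEQ
2: · ADDLS
3: ✓ MOVMI  r2←0x58
4: ✓ CMP  NZCV=1000
5: ✓ MOVLE  r3←0xc7
6: · SUBCS
7: ✓ ADDLS  r2←0xd7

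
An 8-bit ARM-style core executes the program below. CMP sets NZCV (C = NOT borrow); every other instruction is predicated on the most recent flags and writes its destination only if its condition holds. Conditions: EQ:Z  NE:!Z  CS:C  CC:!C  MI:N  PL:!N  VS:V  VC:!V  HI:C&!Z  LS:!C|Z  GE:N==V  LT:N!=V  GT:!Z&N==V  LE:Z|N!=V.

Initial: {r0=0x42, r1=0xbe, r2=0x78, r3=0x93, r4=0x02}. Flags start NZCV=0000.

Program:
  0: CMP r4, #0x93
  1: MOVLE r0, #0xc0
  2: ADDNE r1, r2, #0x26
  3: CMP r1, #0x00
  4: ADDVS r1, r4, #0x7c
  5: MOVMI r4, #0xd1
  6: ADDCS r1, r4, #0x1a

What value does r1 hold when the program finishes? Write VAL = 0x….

0: ✓ CMP  NZCV=0000
1: · MOVLE
2: ✓ ADDNE  r1←0x9e
3: ✓ CMP  NZCV=1010
4: · ADDVS
5: ✓ MOVMI  r4←0xd1
6: ✓ ADDCS  r1←0xeb

VAL = 0xeb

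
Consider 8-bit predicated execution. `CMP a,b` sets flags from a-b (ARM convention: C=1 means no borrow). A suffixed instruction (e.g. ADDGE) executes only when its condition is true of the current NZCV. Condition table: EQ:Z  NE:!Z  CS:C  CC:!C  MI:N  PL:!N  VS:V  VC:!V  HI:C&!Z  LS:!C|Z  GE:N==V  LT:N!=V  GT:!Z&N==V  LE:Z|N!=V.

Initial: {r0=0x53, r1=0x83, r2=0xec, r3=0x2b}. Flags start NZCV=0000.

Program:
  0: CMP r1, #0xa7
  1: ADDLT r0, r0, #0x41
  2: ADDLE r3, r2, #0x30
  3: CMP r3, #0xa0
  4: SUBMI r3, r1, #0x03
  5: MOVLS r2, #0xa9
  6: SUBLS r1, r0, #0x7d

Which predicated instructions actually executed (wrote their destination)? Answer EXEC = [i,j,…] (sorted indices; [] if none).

0: ✓ CMP  NZCV=1000
1: ✓ ADDLT  r0←0x94
2: ✓ ADDLE  r3←0x1c
3: ✓ CMP  NZCV=0000
4: · SUBMI
5: ✓ MOVLS  r2←0xa9
6: ✓ SUBLS  r1←0x17

EXEC = [1,2,5,6]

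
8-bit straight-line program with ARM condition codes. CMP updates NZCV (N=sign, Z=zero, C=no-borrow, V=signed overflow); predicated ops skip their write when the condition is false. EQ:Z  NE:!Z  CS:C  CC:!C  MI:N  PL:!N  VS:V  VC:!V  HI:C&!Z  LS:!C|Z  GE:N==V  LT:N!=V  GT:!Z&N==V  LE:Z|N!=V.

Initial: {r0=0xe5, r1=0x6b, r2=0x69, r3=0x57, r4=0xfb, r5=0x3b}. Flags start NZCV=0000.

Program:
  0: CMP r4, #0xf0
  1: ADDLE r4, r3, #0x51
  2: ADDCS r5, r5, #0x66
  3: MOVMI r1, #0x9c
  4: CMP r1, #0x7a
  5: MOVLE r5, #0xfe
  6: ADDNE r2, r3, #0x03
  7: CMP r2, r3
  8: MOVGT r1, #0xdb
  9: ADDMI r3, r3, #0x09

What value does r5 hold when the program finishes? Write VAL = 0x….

VAL = 0xfe

0: ✓ CMP  NZCV=0010
1: · ADDLE
2: ✓ ADDCS  r5←0xa1
3: · MOVMI
4: ✓ CMP  NZCV=1000
5: ✓ MOVLE  r5←0xfe
6: ✓ ADDNE  r2←0x5a
7: ✓ CMP  NZCV=0010
8: ✓ MOVGT  r1←0xdb
9: · ADDMI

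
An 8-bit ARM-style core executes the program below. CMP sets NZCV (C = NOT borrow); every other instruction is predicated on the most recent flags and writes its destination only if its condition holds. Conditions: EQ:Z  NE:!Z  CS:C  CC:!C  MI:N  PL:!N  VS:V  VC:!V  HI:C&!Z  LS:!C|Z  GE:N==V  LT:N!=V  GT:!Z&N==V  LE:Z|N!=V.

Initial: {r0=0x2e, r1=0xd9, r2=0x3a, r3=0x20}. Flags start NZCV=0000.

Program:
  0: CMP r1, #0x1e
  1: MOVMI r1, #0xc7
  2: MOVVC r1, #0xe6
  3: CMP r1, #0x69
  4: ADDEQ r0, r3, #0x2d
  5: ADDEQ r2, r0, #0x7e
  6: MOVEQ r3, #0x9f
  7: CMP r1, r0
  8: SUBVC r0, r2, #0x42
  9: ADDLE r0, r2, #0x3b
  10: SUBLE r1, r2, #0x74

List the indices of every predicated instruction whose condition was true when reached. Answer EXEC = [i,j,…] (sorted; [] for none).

[0] flags=1010 → (cmp)
[1] flags=1010 MI?T → r1=0xc7
[2] flags=1010 VC?T → r1=0xe6
[3] flags=0011 → (cmp)
[4] flags=0011 EQ?F → skip
[5] flags=0011 EQ?F → skip
[6] flags=0011 EQ?F → skip
[7] flags=1010 → (cmp)
[8] flags=1010 VC?T → r0=0xf8
[9] flags=1010 LE?T → r0=0x75
[10] flags=1010 LE?T → r1=0xc6

EXEC = [1,2,8,9,10]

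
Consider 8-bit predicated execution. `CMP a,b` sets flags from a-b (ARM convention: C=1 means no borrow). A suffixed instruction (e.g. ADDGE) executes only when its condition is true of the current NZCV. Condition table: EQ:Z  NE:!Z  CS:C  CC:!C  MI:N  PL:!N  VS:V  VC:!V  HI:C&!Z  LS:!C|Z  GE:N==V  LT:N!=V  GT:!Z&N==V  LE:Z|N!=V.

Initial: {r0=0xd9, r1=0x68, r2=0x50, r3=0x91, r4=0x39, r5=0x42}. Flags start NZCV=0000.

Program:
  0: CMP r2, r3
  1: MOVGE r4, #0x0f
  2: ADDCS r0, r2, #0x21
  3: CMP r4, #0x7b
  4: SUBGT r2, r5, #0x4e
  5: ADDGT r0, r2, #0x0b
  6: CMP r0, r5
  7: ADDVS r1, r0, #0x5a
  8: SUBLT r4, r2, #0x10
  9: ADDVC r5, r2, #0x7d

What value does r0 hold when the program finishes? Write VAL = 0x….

0: ✓ CMP  NZCV=1001
1: ✓ MOVGE  r4←0x0f
2: · ADDCS
3: ✓ CMP  NZCV=1000
4: · SUBGT
5: · ADDGT
6: ✓ CMP  NZCV=1010
7: · ADDVS
8: ✓ SUBLT  r4←0x40
9: ✓ ADDVC  r5←0xcd

VAL = 0xd9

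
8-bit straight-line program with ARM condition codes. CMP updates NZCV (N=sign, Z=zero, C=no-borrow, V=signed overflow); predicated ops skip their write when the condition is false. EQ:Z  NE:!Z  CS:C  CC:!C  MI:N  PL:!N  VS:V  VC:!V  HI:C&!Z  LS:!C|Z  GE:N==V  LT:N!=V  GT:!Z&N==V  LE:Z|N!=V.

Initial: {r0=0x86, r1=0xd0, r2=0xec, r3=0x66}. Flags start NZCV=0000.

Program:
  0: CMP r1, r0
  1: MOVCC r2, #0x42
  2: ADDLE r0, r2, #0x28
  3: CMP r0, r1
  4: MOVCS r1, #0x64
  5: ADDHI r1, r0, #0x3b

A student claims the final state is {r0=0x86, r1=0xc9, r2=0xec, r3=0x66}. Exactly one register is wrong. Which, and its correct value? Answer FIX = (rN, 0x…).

FIX = (r1, 0xd0)

0: ✓ CMP  NZCV=0010
1: · MOVCC
2: · ADDLE
3: ✓ CMP  NZCV=1000
4: · MOVCS
5: · ADDHI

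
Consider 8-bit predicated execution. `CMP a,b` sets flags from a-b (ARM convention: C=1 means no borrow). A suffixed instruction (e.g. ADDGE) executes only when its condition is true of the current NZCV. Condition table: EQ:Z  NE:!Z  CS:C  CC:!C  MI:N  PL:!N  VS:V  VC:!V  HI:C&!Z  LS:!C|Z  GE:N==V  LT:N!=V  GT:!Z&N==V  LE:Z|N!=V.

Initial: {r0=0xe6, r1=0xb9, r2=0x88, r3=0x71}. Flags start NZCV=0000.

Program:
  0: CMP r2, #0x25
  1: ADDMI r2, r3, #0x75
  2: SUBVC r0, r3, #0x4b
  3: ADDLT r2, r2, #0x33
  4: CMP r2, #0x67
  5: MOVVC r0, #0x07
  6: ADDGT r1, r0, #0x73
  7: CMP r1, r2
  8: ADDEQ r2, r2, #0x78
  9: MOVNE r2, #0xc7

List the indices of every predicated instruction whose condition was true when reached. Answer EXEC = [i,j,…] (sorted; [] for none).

[0] flags=0011 → (cmp)
[1] flags=0011 MI?F → skip
[2] flags=0011 VC?F → skip
[3] flags=0011 LT?T → r2=0xbb
[4] flags=0011 → (cmp)
[5] flags=0011 VC?F → skip
[6] flags=0011 GT?F → skip
[7] flags=1000 → (cmp)
[8] flags=1000 EQ?F → skip
[9] flags=1000 NE?T → r2=0xc7

EXEC = [3,9]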